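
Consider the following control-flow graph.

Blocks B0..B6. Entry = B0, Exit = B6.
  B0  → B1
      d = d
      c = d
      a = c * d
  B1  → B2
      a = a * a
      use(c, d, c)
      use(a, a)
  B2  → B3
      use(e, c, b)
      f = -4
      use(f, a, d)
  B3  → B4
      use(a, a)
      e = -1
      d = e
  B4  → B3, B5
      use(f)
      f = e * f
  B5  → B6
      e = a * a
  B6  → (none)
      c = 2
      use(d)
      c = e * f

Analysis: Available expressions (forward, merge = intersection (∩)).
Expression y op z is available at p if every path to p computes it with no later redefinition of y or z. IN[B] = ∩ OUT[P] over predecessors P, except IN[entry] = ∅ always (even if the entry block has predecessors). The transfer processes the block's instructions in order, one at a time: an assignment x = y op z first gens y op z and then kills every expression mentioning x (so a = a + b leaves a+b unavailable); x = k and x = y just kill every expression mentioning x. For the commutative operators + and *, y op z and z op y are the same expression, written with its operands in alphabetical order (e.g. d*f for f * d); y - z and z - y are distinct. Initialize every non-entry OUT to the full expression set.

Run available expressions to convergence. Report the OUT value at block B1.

Per-block solution:
  B0:  IN={}  OUT={c*d}
  B1:  IN={c*d}  OUT={c*d}
  B2:  IN={c*d}  OUT={c*d}
  B3:  IN={}  OUT={}
  B4:  IN={}  OUT={}
  B5:  IN={}  OUT={a*a}
  B6:  IN={a*a}  OUT={a*a, e*f}

Merge at B1: IN[B1] = OUT[B0] = {c*d}
Applying B1's transfer function to that IN value gives OUT[B1] (row B1 above).

Answer: {c*d}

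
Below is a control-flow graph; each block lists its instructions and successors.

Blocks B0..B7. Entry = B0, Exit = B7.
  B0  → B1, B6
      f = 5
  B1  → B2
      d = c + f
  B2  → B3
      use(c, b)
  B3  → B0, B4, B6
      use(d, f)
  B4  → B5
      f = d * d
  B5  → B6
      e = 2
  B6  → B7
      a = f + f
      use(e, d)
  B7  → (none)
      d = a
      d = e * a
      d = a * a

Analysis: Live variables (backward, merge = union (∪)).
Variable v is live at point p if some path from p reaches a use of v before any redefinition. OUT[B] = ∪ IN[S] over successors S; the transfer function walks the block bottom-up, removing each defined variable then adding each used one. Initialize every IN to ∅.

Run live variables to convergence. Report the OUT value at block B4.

Answer: {d, f}

Derivation:
Converged values:
  B0:   IN={b, c, d, e}   OUT={b, c, d, e, f}
  B1:   IN={b, c, e, f}   OUT={b, c, d, e, f}
  B2:   IN={b, c, d, e, f}   OUT={b, c, d, e, f}
  B3:   IN={b, c, d, e, f}   OUT={b, c, d, e, f}
  B4:   IN={d}   OUT={d, f}
  B5:   IN={d, f}   OUT={d, e, f}
  B6:   IN={d, e, f}   OUT={a, e}
  B7:   IN={a, e}   OUT={}

Merge at B4: OUT[B4] = IN[B5] = {d, f}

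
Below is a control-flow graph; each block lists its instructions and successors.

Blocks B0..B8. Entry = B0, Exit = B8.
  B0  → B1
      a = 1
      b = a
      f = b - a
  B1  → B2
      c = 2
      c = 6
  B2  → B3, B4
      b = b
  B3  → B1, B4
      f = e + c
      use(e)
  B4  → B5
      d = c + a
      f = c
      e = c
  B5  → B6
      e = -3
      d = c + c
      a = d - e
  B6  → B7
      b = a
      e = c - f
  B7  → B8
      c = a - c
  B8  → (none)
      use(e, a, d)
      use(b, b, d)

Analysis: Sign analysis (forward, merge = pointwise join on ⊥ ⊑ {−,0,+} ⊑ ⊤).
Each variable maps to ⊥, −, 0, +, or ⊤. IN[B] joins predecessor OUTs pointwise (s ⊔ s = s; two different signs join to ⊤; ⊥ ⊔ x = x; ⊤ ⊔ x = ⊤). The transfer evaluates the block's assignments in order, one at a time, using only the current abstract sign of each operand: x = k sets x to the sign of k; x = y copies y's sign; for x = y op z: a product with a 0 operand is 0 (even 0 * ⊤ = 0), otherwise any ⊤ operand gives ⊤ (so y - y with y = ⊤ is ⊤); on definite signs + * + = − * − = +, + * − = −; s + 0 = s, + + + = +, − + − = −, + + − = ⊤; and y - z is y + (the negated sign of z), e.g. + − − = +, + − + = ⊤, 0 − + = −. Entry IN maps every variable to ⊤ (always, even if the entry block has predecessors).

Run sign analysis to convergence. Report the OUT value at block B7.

Fixpoint table:
  B0: | IN=(all ⊤) | OUT={a:+, b:+; rest ⊤}
  B1: | IN={a:+, b:+; rest ⊤} | OUT={a:+, b:+, c:+; rest ⊤}
  B2: | IN={a:+, b:+, c:+; rest ⊤} | OUT={a:+, b:+, c:+; rest ⊤}
  B3: | IN={a:+, b:+, c:+; rest ⊤} | OUT={a:+, b:+, c:+; rest ⊤}
  B4: | IN={a:+, b:+, c:+; rest ⊤} | OUT={a:+, b:+, c:+, d:+, e:+, f:+; rest ⊤}
  B5: | IN={a:+, b:+, c:+, d:+, e:+, f:+; rest ⊤} | OUT={a:+, b:+, c:+, d:+, e:-, f:+; rest ⊤}
  B6: | IN={a:+, b:+, c:+, d:+, e:-, f:+; rest ⊤} | OUT={a:+, b:+, c:+, d:+, f:+; rest ⊤}
  B7: | IN={a:+, b:+, c:+, d:+, f:+; rest ⊤} | OUT={a:+, b:+, d:+, f:+; rest ⊤}
  B8: | IN={a:+, b:+, d:+, f:+; rest ⊤} | OUT={a:+, b:+, d:+, f:+; rest ⊤}

Merge at B7: IN[B7] = OUT[B6] = {a: +, b: +, c: +, d: +, e: ⊤, f: +}
Applying B7's transfer function to that IN value gives OUT[B7] (row B7 above).

Answer: {a: +, b: +, c: ⊤, d: +, e: ⊤, f: +}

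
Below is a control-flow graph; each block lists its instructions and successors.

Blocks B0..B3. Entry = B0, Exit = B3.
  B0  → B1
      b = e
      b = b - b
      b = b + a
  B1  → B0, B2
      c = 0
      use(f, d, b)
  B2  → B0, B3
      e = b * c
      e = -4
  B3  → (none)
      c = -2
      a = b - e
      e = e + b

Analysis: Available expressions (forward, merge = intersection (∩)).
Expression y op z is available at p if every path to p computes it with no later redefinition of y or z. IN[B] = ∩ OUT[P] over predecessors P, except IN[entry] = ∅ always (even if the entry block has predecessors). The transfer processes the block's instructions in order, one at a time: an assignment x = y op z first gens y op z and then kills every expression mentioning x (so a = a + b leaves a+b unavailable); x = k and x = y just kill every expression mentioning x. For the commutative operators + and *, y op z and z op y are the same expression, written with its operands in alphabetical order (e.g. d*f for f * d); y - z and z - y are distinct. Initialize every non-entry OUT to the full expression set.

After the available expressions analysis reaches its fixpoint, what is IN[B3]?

Converged values:
  B0: | IN={} | OUT={}
  B1: | IN={} | OUT={}
  B2: | IN={} | OUT={b*c}
  B3: | IN={b*c} | OUT={}

Merge at B3: IN[B3] = OUT[B2] = {b*c}

Answer: {b*c}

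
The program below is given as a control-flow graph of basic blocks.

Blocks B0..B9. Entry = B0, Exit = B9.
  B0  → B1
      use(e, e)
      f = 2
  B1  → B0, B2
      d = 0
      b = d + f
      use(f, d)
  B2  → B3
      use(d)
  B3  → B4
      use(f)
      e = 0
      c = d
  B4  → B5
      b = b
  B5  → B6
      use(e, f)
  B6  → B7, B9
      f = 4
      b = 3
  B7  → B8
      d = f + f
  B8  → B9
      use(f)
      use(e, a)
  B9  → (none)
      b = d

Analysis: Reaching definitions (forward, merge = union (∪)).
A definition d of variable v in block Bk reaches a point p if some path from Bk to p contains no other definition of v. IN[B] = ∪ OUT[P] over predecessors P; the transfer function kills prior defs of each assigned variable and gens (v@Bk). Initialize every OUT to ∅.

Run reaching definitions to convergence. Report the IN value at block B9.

Converged values:
  B0: | IN={b@B1, d@B1, f@B0} | OUT={b@B1, d@B1, f@B0}
  B1: | IN={b@B1, d@B1, f@B0} | OUT={b@B1, d@B1, f@B0}
  B2: | IN={b@B1, d@B1, f@B0} | OUT={b@B1, d@B1, f@B0}
  B3: | IN={b@B1, d@B1, f@B0} | OUT={b@B1, c@B3, d@B1, e@B3, f@B0}
  B4: | IN={b@B1, c@B3, d@B1, e@B3, f@B0} | OUT={b@B4, c@B3, d@B1, e@B3, f@B0}
  B5: | IN={b@B4, c@B3, d@B1, e@B3, f@B0} | OUT={b@B4, c@B3, d@B1, e@B3, f@B0}
  B6: | IN={b@B4, c@B3, d@B1, e@B3, f@B0} | OUT={b@B6, c@B3, d@B1, e@B3, f@B6}
  B7: | IN={b@B6, c@B3, d@B1, e@B3, f@B6} | OUT={b@B6, c@B3, d@B7, e@B3, f@B6}
  B8: | IN={b@B6, c@B3, d@B7, e@B3, f@B6} | OUT={b@B6, c@B3, d@B7, e@B3, f@B6}
  B9: | IN={b@B6, c@B3, d@B1, d@B7, e@B3, f@B6} | OUT={b@B9, c@B3, d@B1, d@B7, e@B3, f@B6}

Merge at B9: IN[B9] = OUT[B6] ⊔ OUT[B8] = {b@B6, c@B3, d@B1, d@B7, e@B3, f@B6}

Answer: {b@B6, c@B3, d@B1, d@B7, e@B3, f@B6}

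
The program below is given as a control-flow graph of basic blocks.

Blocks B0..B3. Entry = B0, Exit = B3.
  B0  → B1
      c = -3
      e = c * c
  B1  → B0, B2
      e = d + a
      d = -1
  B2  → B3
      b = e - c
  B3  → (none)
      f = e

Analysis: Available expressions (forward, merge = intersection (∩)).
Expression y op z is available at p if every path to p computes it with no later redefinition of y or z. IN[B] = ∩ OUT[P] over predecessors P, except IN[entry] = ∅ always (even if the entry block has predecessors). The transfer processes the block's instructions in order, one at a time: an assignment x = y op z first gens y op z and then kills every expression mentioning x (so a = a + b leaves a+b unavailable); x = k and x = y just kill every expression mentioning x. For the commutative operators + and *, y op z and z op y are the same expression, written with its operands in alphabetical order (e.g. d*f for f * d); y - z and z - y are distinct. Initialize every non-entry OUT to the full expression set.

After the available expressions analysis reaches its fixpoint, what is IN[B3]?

Answer: {c*c, e-c}

Derivation:
Converged values:
  B0:  IN={}  OUT={c*c}
  B1:  IN={c*c}  OUT={c*c}
  B2:  IN={c*c}  OUT={c*c, e-c}
  B3:  IN={c*c, e-c}  OUT={c*c, e-c}

Merge at B3: IN[B3] = OUT[B2] = {c*c, e-c}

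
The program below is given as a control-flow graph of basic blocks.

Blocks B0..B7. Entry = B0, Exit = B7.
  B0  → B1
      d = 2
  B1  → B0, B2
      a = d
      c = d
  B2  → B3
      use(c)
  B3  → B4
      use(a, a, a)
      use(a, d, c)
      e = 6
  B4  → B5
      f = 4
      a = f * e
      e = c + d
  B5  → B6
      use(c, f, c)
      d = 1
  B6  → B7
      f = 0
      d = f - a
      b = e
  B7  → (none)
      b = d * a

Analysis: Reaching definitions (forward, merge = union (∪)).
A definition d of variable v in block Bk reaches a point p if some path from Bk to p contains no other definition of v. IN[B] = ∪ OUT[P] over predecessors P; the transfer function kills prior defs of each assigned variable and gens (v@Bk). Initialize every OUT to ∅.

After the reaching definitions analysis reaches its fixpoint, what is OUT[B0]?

Converged values:
  B0:  IN={a@B1, c@B1, d@B0}  OUT={a@B1, c@B1, d@B0}
  B1:  IN={a@B1, c@B1, d@B0}  OUT={a@B1, c@B1, d@B0}
  B2:  IN={a@B1, c@B1, d@B0}  OUT={a@B1, c@B1, d@B0}
  B3:  IN={a@B1, c@B1, d@B0}  OUT={a@B1, c@B1, d@B0, e@B3}
  B4:  IN={a@B1, c@B1, d@B0, e@B3}  OUT={a@B4, c@B1, d@B0, e@B4, f@B4}
  B5:  IN={a@B4, c@B1, d@B0, e@B4, f@B4}  OUT={a@B4, c@B1, d@B5, e@B4, f@B4}
  B6:  IN={a@B4, c@B1, d@B5, e@B4, f@B4}  OUT={a@B4, b@B6, c@B1, d@B6, e@B4, f@B6}
  B7:  IN={a@B4, b@B6, c@B1, d@B6, e@B4, f@B6}  OUT={a@B4, b@B7, c@B1, d@B6, e@B4, f@B6}

Merge at B0 (entry node, so the boundary value {} is joined with the incoming edge(s)): IN[B0] = {} ⊔ OUT[B1] = {a@B1, c@B1, d@B0}
Applying B0's transfer function to that IN value gives OUT[B0] (row B0 above).

Answer: {a@B1, c@B1, d@B0}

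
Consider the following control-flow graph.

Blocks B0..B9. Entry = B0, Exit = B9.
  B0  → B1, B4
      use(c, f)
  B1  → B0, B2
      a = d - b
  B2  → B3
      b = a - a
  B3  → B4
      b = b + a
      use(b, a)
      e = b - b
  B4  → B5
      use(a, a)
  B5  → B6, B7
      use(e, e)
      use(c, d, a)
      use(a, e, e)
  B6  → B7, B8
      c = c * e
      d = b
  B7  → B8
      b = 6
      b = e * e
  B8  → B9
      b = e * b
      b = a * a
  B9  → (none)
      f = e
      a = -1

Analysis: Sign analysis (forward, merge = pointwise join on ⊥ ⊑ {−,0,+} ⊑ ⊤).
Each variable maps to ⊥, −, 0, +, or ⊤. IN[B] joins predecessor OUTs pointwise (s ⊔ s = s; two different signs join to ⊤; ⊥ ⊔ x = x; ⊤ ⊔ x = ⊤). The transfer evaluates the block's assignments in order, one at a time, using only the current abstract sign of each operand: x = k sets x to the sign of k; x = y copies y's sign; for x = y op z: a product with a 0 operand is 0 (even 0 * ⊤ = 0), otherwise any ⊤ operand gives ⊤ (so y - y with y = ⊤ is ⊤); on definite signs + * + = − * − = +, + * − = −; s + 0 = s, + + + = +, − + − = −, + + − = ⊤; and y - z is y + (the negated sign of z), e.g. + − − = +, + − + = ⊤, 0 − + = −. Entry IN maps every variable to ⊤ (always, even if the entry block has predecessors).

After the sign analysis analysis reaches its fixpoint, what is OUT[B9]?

Answer: {a: -, b: ⊤, c: ⊤, d: ⊤, e: ⊤, f: ⊤}

Trace:
Converged values:
  B0:  IN=(all ⊤)  OUT=(all ⊤)
  B1:  IN=(all ⊤)  OUT=(all ⊤)
  B2:  IN=(all ⊤)  OUT=(all ⊤)
  B3:  IN=(all ⊤)  OUT=(all ⊤)
  B4:  IN=(all ⊤)  OUT=(all ⊤)
  B5:  IN=(all ⊤)  OUT=(all ⊤)
  B6:  IN=(all ⊤)  OUT=(all ⊤)
  B7:  IN=(all ⊤)  OUT=(all ⊤)
  B8:  IN=(all ⊤)  OUT=(all ⊤)
  B9:  IN=(all ⊤)  OUT={a:-; rest ⊤}

Merge at B9: IN[B9] = OUT[B8] = {a: ⊤, b: ⊤, c: ⊤, d: ⊤, e: ⊤, f: ⊤}
Applying B9's transfer function to that IN value gives OUT[B9] (row B9 above).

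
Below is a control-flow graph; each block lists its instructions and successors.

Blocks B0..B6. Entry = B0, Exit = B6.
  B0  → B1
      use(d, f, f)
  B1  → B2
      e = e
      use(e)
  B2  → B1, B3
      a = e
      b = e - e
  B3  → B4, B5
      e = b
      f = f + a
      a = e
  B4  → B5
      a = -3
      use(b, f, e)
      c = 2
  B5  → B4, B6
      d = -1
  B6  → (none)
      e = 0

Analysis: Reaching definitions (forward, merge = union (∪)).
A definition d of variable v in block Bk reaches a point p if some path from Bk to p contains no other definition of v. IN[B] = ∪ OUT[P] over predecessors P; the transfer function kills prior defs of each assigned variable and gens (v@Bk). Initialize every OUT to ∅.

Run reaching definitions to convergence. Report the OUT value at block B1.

Per-block solution:
  B0: | IN={} | OUT={}
  B1: | IN={a@B2, b@B2, e@B1} | OUT={a@B2, b@B2, e@B1}
  B2: | IN={a@B2, b@B2, e@B1} | OUT={a@B2, b@B2, e@B1}
  B3: | IN={a@B2, b@B2, e@B1} | OUT={a@B3, b@B2, e@B3, f@B3}
  B4: | IN={a@B3, a@B4, b@B2, c@B4, d@B5, e@B3, f@B3} | OUT={a@B4, b@B2, c@B4, d@B5, e@B3, f@B3}
  B5: | IN={a@B3, a@B4, b@B2, c@B4, d@B5, e@B3, f@B3} | OUT={a@B3, a@B4, b@B2, c@B4, d@B5, e@B3, f@B3}
  B6: | IN={a@B3, a@B4, b@B2, c@B4, d@B5, e@B3, f@B3} | OUT={a@B3, a@B4, b@B2, c@B4, d@B5, e@B6, f@B3}

Merge at B1: IN[B1] = OUT[B0] ⊔ OUT[B2] = {a@B2, b@B2, e@B1}
Applying B1's transfer function to that IN value gives OUT[B1] (row B1 above).

Answer: {a@B2, b@B2, e@B1}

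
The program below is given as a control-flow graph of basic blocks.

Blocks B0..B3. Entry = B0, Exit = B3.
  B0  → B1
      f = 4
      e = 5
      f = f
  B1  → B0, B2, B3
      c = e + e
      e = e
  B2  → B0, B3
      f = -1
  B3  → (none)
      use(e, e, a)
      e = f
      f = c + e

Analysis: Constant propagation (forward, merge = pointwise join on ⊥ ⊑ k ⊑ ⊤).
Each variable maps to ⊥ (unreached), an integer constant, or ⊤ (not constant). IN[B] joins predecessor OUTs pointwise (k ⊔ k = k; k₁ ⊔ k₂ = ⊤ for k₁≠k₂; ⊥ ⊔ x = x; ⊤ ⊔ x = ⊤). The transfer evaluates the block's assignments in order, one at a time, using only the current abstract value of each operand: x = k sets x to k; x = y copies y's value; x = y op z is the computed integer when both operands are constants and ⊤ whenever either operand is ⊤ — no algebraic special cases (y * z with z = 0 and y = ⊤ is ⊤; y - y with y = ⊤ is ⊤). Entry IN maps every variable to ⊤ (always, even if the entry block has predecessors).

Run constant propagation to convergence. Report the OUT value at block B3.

Per-block solution:
  B0: | IN=(all ⊤) | OUT={e:5, f:4; rest ⊤}
  B1: | IN={e:5, f:4; rest ⊤} | OUT={c:10, e:5, f:4; rest ⊤}
  B2: | IN={c:10, e:5, f:4; rest ⊤} | OUT={c:10, e:5, f:-1; rest ⊤}
  B3: | IN={c:10, e:5; rest ⊤} | OUT={c:10; rest ⊤}

Merge at B3: IN[B3] = OUT[B1] ⊔ OUT[B2] = {a: ⊤, b: ⊤, c: 10, d: ⊤, e: 5, f: ⊤}
Applying B3's transfer function to that IN value gives OUT[B3] (row B3 above).

Answer: {a: ⊤, b: ⊤, c: 10, d: ⊤, e: ⊤, f: ⊤}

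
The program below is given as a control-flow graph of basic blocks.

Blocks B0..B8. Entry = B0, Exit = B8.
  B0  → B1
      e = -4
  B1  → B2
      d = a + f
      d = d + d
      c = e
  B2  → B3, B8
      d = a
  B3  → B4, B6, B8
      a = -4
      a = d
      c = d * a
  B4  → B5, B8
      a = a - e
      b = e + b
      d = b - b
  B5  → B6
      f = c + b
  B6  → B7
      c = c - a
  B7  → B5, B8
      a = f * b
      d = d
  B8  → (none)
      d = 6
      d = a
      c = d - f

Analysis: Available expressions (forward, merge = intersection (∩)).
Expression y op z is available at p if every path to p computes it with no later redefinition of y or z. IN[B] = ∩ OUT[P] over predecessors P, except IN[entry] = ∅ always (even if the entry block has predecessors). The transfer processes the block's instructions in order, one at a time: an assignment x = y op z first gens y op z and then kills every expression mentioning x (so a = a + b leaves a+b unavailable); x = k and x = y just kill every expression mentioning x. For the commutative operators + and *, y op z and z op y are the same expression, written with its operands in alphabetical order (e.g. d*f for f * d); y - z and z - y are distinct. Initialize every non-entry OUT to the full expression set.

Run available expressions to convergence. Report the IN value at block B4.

Per-block solution:
  B0: | IN={} | OUT={}
  B1: | IN={} | OUT={a+f}
  B2: | IN={a+f} | OUT={a+f}
  B3: | IN={a+f} | OUT={a*d}
  B4: | IN={a*d} | OUT={b-b}
  B5: | IN={} | OUT={b+c}
  B6: | IN={} | OUT={}
  B7: | IN={} | OUT={b*f}
  B8: | IN={} | OUT={d-f}

Merge at B4: IN[B4] = OUT[B3] = {a*d}

Answer: {a*d}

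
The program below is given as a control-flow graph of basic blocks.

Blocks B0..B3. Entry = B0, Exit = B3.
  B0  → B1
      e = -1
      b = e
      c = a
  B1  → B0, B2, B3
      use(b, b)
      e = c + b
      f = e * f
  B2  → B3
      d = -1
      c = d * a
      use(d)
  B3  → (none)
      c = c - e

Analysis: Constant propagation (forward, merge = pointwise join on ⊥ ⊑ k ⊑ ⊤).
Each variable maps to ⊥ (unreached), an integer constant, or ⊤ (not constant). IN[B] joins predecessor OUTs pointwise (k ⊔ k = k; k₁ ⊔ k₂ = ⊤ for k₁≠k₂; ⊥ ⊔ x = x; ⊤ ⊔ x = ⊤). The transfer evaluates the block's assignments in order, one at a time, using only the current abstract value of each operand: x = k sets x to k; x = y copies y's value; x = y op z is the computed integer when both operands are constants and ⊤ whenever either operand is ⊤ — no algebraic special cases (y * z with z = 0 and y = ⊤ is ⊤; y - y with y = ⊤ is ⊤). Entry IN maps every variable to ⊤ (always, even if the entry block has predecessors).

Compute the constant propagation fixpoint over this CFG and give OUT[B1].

Converged values:
  B0: | IN=(all ⊤) | OUT={b:-1, e:-1; rest ⊤}
  B1: | IN={b:-1, e:-1; rest ⊤} | OUT={b:-1; rest ⊤}
  B2: | IN={b:-1; rest ⊤} | OUT={b:-1, d:-1; rest ⊤}
  B3: | IN={b:-1; rest ⊤} | OUT={b:-1; rest ⊤}

Merge at B1: IN[B1] = OUT[B0] = {a: ⊤, b: -1, c: ⊤, d: ⊤, e: -1, f: ⊤}
Applying B1's transfer function to that IN value gives OUT[B1] (row B1 above).

Answer: {a: ⊤, b: -1, c: ⊤, d: ⊤, e: ⊤, f: ⊤}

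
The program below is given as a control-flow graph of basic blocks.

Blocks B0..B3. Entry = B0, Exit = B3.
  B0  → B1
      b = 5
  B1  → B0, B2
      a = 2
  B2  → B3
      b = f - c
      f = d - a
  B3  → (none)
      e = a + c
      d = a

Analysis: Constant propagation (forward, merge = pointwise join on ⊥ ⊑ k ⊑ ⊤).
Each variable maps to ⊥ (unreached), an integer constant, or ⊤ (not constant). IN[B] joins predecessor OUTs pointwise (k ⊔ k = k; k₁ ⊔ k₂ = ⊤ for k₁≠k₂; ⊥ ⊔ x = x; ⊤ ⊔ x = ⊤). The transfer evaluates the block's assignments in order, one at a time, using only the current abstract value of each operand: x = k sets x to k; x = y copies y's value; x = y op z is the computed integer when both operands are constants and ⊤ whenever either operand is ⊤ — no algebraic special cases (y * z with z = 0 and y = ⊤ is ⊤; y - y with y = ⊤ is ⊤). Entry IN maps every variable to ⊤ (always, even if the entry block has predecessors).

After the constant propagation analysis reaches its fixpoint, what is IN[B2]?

Answer: {a: 2, b: 5, c: ⊤, d: ⊤, e: ⊤, f: ⊤}

Derivation:
Fixpoint table:
  B0:  IN=(all ⊤)  OUT={b:5; rest ⊤}
  B1:  IN={b:5; rest ⊤}  OUT={a:2, b:5; rest ⊤}
  B2:  IN={a:2, b:5; rest ⊤}  OUT={a:2; rest ⊤}
  B3:  IN={a:2; rest ⊤}  OUT={a:2, d:2; rest ⊤}

Merge at B2: IN[B2] = OUT[B1] = {a: 2, b: 5, c: ⊤, d: ⊤, e: ⊤, f: ⊤}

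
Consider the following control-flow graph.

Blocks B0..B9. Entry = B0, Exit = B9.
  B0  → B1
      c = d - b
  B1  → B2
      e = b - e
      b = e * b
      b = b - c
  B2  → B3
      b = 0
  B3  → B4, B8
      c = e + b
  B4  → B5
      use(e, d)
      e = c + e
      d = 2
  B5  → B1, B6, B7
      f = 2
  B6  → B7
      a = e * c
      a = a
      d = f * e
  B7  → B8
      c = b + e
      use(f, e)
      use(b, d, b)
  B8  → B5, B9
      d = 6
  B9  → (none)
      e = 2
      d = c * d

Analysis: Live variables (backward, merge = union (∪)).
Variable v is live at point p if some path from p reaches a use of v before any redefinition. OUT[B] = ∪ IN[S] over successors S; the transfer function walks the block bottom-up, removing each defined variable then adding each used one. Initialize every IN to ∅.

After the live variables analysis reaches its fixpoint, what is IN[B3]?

Fixpoint table:
  B0: | IN={b, d, e} | OUT={b, c, d, e}
  B1: | IN={b, c, d, e} | OUT={d, e}
  B2: | IN={d, e} | OUT={b, d, e}
  B3: | IN={b, d, e} | OUT={b, c, d, e}
  B4: | IN={b, c, d, e} | OUT={b, c, d, e}
  B5: | IN={b, c, d, e} | OUT={b, c, d, e, f}
  B6: | IN={b, c, e, f} | OUT={b, d, e, f}
  B7: | IN={b, d, e, f} | OUT={b, c, e}
  B8: | IN={b, c, e} | OUT={b, c, d, e}
  B9: | IN={c, d} | OUT={}

Merge at B3: OUT[B3] = IN[B4] ⊔ IN[B8] = {b, c, d, e}
Applying B3's transfer function to that OUT value gives IN[B3] (row B3 above).

Answer: {b, d, e}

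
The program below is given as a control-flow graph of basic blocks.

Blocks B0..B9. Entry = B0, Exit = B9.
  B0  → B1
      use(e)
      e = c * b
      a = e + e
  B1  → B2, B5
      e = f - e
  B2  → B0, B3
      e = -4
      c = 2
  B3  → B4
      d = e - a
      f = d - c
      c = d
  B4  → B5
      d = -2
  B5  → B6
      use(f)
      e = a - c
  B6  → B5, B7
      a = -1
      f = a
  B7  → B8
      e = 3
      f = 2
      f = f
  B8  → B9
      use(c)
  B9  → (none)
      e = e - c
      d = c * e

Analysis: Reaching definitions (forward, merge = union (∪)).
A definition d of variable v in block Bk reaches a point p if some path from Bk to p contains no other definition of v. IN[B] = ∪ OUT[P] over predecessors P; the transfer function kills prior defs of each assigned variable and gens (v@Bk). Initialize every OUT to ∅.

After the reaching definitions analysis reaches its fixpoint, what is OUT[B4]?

Per-block solution:
  B0: | IN={a@B0, c@B2, e@B2} | OUT={a@B0, c@B2, e@B0}
  B1: | IN={a@B0, c@B2, e@B0} | OUT={a@B0, c@B2, e@B1}
  B2: | IN={a@B0, c@B2, e@B1} | OUT={a@B0, c@B2, e@B2}
  B3: | IN={a@B0, c@B2, e@B2} | OUT={a@B0, c@B3, d@B3, e@B2, f@B3}
  B4: | IN={a@B0, c@B3, d@B3, e@B2, f@B3} | OUT={a@B0, c@B3, d@B4, e@B2, f@B3}
  B5: | IN={a@B0, a@B6, c@B2, c@B3, d@B4, e@B1, e@B2, e@B5, f@B3, f@B6} | OUT={a@B0, a@B6, c@B2, c@B3, d@B4, e@B5, f@B3, f@B6}
  B6: | IN={a@B0, a@B6, c@B2, c@B3, d@B4, e@B5, f@B3, f@B6} | OUT={a@B6, c@B2, c@B3, d@B4, e@B5, f@B6}
  B7: | IN={a@B6, c@B2, c@B3, d@B4, e@B5, f@B6} | OUT={a@B6, c@B2, c@B3, d@B4, e@B7, f@B7}
  B8: | IN={a@B6, c@B2, c@B3, d@B4, e@B7, f@B7} | OUT={a@B6, c@B2, c@B3, d@B4, e@B7, f@B7}
  B9: | IN={a@B6, c@B2, c@B3, d@B4, e@B7, f@B7} | OUT={a@B6, c@B2, c@B3, d@B9, e@B9, f@B7}

Merge at B4: IN[B4] = OUT[B3] = {a@B0, c@B3, d@B3, e@B2, f@B3}
Applying B4's transfer function to that IN value gives OUT[B4] (row B4 above).

Answer: {a@B0, c@B3, d@B4, e@B2, f@B3}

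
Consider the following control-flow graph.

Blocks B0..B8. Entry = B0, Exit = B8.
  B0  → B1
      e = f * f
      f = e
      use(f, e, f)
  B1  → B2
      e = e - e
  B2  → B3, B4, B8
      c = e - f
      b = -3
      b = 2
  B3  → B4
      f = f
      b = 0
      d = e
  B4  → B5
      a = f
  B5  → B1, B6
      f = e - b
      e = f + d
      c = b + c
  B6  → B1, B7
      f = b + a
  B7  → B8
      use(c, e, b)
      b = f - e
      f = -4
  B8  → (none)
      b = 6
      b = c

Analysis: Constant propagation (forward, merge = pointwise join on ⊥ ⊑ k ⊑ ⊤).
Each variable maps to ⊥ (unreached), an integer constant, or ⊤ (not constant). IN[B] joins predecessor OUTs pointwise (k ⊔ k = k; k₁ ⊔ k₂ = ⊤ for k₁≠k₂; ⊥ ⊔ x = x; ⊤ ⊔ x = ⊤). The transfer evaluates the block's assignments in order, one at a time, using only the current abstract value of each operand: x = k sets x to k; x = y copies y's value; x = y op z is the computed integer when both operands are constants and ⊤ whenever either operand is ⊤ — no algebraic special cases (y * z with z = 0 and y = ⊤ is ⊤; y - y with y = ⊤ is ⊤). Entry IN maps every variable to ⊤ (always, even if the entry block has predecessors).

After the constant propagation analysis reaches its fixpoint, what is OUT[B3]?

Per-block solution:
  B0: | IN=(all ⊤) | OUT=(all ⊤)
  B1: | IN=(all ⊤) | OUT=(all ⊤)
  B2: | IN=(all ⊤) | OUT={b:2; rest ⊤}
  B3: | IN={b:2; rest ⊤} | OUT={b:0; rest ⊤}
  B4: | IN=(all ⊤) | OUT=(all ⊤)
  B5: | IN=(all ⊤) | OUT=(all ⊤)
  B6: | IN=(all ⊤) | OUT=(all ⊤)
  B7: | IN=(all ⊤) | OUT={f:-4; rest ⊤}
  B8: | IN=(all ⊤) | OUT=(all ⊤)

Merge at B3: IN[B3] = OUT[B2] = {a: ⊤, b: 2, c: ⊤, d: ⊤, e: ⊤, f: ⊤}
Applying B3's transfer function to that IN value gives OUT[B3] (row B3 above).

Answer: {a: ⊤, b: 0, c: ⊤, d: ⊤, e: ⊤, f: ⊤}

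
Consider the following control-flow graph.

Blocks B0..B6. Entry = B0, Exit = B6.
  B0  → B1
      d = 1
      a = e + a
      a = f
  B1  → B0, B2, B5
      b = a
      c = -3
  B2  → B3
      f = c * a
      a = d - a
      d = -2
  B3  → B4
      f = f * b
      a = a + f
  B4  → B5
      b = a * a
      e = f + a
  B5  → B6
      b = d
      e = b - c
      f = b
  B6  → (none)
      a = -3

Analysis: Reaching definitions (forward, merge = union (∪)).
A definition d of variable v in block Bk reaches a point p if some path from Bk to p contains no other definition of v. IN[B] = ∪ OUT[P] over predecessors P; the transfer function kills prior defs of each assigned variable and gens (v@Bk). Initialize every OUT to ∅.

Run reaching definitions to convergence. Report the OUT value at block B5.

Answer: {a@B0, a@B3, b@B5, c@B1, d@B0, d@B2, e@B5, f@B5}

Derivation:
Converged values:
  B0: | IN={a@B0, b@B1, c@B1, d@B0} | OUT={a@B0, b@B1, c@B1, d@B0}
  B1: | IN={a@B0, b@B1, c@B1, d@B0} | OUT={a@B0, b@B1, c@B1, d@B0}
  B2: | IN={a@B0, b@B1, c@B1, d@B0} | OUT={a@B2, b@B1, c@B1, d@B2, f@B2}
  B3: | IN={a@B2, b@B1, c@B1, d@B2, f@B2} | OUT={a@B3, b@B1, c@B1, d@B2, f@B3}
  B4: | IN={a@B3, b@B1, c@B1, d@B2, f@B3} | OUT={a@B3, b@B4, c@B1, d@B2, e@B4, f@B3}
  B5: | IN={a@B0, a@B3, b@B1, b@B4, c@B1, d@B0, d@B2, e@B4, f@B3} | OUT={a@B0, a@B3, b@B5, c@B1, d@B0, d@B2, e@B5, f@B5}
  B6: | IN={a@B0, a@B3, b@B5, c@B1, d@B0, d@B2, e@B5, f@B5} | OUT={a@B6, b@B5, c@B1, d@B0, d@B2, e@B5, f@B5}

Merge at B5: IN[B5] = OUT[B1] ⊔ OUT[B4] = {a@B0, a@B3, b@B1, b@B4, c@B1, d@B0, d@B2, e@B4, f@B3}
Applying B5's transfer function to that IN value gives OUT[B5] (row B5 above).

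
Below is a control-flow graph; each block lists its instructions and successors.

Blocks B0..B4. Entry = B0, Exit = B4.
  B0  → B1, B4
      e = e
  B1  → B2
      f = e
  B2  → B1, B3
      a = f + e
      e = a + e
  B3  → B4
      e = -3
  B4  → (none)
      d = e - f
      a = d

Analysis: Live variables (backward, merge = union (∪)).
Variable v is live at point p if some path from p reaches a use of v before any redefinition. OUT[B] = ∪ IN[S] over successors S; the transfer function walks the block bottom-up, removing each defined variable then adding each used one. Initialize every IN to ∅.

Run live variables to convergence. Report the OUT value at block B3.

Per-block solution:
  B0: | IN={e, f} | OUT={e, f}
  B1: | IN={e} | OUT={e, f}
  B2: | IN={e, f} | OUT={e, f}
  B3: | IN={f} | OUT={e, f}
  B4: | IN={e, f} | OUT={}

Merge at B3: OUT[B3] = IN[B4] = {e, f}

Answer: {e, f}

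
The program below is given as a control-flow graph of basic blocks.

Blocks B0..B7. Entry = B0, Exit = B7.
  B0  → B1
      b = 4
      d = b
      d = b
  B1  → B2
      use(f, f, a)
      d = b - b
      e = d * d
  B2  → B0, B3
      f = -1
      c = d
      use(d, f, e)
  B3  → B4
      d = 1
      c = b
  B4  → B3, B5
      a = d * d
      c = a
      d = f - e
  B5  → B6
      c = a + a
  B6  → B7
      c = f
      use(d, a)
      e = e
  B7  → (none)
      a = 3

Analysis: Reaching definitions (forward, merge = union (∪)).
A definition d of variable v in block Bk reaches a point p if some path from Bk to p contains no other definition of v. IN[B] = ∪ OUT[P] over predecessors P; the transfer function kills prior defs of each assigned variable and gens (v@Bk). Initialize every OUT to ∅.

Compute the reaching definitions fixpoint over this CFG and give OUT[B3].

Answer: {a@B4, b@B0, c@B3, d@B3, e@B1, f@B2}

Derivation:
Per-block solution:
  B0:  IN={b@B0, c@B2, d@B1, e@B1, f@B2}  OUT={b@B0, c@B2, d@B0, e@B1, f@B2}
  B1:  IN={b@B0, c@B2, d@B0, e@B1, f@B2}  OUT={b@B0, c@B2, d@B1, e@B1, f@B2}
  B2:  IN={b@B0, c@B2, d@B1, e@B1, f@B2}  OUT={b@B0, c@B2, d@B1, e@B1, f@B2}
  B3:  IN={a@B4, b@B0, c@B2, c@B4, d@B1, d@B4, e@B1, f@B2}  OUT={a@B4, b@B0, c@B3, d@B3, e@B1, f@B2}
  B4:  IN={a@B4, b@B0, c@B3, d@B3, e@B1, f@B2}  OUT={a@B4, b@B0, c@B4, d@B4, e@B1, f@B2}
  B5:  IN={a@B4, b@B0, c@B4, d@B4, e@B1, f@B2}  OUT={a@B4, b@B0, c@B5, d@B4, e@B1, f@B2}
  B6:  IN={a@B4, b@B0, c@B5, d@B4, e@B1, f@B2}  OUT={a@B4, b@B0, c@B6, d@B4, e@B6, f@B2}
  B7:  IN={a@B4, b@B0, c@B6, d@B4, e@B6, f@B2}  OUT={a@B7, b@B0, c@B6, d@B4, e@B6, f@B2}

Merge at B3: IN[B3] = OUT[B2] ⊔ OUT[B4] = {a@B4, b@B0, c@B2, c@B4, d@B1, d@B4, e@B1, f@B2}
Applying B3's transfer function to that IN value gives OUT[B3] (row B3 above).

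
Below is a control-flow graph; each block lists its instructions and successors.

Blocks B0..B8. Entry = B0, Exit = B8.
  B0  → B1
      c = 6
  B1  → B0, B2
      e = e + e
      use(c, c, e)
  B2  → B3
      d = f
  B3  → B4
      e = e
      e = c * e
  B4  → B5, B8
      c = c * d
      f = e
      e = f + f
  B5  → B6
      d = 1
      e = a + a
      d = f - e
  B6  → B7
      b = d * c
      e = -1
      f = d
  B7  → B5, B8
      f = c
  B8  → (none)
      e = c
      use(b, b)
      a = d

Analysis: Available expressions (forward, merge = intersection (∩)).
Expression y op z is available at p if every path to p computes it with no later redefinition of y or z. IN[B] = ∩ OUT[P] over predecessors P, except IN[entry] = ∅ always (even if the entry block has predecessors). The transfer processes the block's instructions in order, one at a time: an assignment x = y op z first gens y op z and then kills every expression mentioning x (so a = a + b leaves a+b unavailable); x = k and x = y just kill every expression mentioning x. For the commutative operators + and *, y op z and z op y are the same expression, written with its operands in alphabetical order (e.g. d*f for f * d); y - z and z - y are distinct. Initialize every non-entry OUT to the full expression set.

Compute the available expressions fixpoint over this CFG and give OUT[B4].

Fixpoint table:
  B0:   IN={}   OUT={}
  B1:   IN={}   OUT={}
  B2:   IN={}   OUT={}
  B3:   IN={}   OUT={}
  B4:   IN={}   OUT={f+f}
  B5:   IN={}   OUT={a+a, f-e}
  B6:   IN={a+a, f-e}   OUT={a+a, c*d}
  B7:   IN={a+a, c*d}   OUT={a+a, c*d}
  B8:   IN={}   OUT={}

Merge at B4: IN[B4] = OUT[B3] = {}
Applying B4's transfer function to that IN value gives OUT[B4] (row B4 above).

Answer: {f+f}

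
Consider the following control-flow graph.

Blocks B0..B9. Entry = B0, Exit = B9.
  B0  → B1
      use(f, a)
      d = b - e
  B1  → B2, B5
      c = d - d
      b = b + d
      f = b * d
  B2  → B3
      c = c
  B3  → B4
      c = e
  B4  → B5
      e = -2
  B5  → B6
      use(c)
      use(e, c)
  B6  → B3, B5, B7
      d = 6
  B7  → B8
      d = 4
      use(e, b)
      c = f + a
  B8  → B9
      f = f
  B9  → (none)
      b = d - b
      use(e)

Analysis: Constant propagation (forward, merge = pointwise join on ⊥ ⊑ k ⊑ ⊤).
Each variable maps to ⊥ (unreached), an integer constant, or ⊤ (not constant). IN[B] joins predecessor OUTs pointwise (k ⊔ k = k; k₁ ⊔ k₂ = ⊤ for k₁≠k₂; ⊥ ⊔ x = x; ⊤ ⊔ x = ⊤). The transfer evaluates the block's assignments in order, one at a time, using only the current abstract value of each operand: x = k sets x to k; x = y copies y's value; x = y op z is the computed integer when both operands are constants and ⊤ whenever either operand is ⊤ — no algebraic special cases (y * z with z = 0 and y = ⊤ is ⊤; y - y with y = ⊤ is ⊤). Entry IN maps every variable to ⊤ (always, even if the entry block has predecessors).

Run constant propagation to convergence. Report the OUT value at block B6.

Answer: {a: ⊤, b: ⊤, c: ⊤, d: 6, e: ⊤, f: ⊤}

Trace:
Per-block solution:
  B0:  IN=(all ⊤)  OUT=(all ⊤)
  B1:  IN=(all ⊤)  OUT=(all ⊤)
  B2:  IN=(all ⊤)  OUT=(all ⊤)
  B3:  IN=(all ⊤)  OUT=(all ⊤)
  B4:  IN=(all ⊤)  OUT={e:-2; rest ⊤}
  B5:  IN=(all ⊤)  OUT=(all ⊤)
  B6:  IN=(all ⊤)  OUT={d:6; rest ⊤}
  B7:  IN={d:6; rest ⊤}  OUT={d:4; rest ⊤}
  B8:  IN={d:4; rest ⊤}  OUT={d:4; rest ⊤}
  B9:  IN={d:4; rest ⊤}  OUT={d:4; rest ⊤}

Merge at B6: IN[B6] = OUT[B5] = {a: ⊤, b: ⊤, c: ⊤, d: ⊤, e: ⊤, f: ⊤}
Applying B6's transfer function to that IN value gives OUT[B6] (row B6 above).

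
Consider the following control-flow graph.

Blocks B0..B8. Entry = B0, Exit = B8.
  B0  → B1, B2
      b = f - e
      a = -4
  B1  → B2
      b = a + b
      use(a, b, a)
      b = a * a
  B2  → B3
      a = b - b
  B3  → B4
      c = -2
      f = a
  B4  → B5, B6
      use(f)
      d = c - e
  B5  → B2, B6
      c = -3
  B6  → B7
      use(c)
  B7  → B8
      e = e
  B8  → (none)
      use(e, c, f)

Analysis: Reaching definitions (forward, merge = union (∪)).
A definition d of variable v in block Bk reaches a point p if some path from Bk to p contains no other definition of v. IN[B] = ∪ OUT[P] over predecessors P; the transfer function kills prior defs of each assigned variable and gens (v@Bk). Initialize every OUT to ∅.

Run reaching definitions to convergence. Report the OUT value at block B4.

Answer: {a@B2, b@B0, b@B1, c@B3, d@B4, f@B3}

Working:
Converged values:
  B0:  IN={}  OUT={a@B0, b@B0}
  B1:  IN={a@B0, b@B0}  OUT={a@B0, b@B1}
  B2:  IN={a@B0, a@B2, b@B0, b@B1, c@B5, d@B4, f@B3}  OUT={a@B2, b@B0, b@B1, c@B5, d@B4, f@B3}
  B3:  IN={a@B2, b@B0, b@B1, c@B5, d@B4, f@B3}  OUT={a@B2, b@B0, b@B1, c@B3, d@B4, f@B3}
  B4:  IN={a@B2, b@B0, b@B1, c@B3, d@B4, f@B3}  OUT={a@B2, b@B0, b@B1, c@B3, d@B4, f@B3}
  B5:  IN={a@B2, b@B0, b@B1, c@B3, d@B4, f@B3}  OUT={a@B2, b@B0, b@B1, c@B5, d@B4, f@B3}
  B6:  IN={a@B2, b@B0, b@B1, c@B3, c@B5, d@B4, f@B3}  OUT={a@B2, b@B0, b@B1, c@B3, c@B5, d@B4, f@B3}
  B7:  IN={a@B2, b@B0, b@B1, c@B3, c@B5, d@B4, f@B3}  OUT={a@B2, b@B0, b@B1, c@B3, c@B5, d@B4, e@B7, f@B3}
  B8:  IN={a@B2, b@B0, b@B1, c@B3, c@B5, d@B4, e@B7, f@B3}  OUT={a@B2, b@B0, b@B1, c@B3, c@B5, d@B4, e@B7, f@B3}

Merge at B4: IN[B4] = OUT[B3] = {a@B2, b@B0, b@B1, c@B3, d@B4, f@B3}
Applying B4's transfer function to that IN value gives OUT[B4] (row B4 above).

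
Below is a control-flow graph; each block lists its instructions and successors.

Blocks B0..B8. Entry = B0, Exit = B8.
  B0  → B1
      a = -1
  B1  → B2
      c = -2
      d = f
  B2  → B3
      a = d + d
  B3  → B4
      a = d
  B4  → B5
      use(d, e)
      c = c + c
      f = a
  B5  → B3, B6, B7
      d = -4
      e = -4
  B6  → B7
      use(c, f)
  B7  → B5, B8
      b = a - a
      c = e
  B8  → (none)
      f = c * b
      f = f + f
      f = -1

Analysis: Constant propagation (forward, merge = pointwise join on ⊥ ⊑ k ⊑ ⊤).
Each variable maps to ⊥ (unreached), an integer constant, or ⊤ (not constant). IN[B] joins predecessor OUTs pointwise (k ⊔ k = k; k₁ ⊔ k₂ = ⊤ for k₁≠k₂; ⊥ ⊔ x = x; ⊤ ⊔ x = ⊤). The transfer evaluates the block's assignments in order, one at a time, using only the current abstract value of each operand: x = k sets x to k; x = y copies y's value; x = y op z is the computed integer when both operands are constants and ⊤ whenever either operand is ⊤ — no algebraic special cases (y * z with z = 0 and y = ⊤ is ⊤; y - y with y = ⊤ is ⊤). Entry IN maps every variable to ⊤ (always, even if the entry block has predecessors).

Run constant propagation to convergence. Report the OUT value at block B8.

Converged values:
  B0: | IN=(all ⊤) | OUT={a:-1; rest ⊤}
  B1: | IN={a:-1; rest ⊤} | OUT={a:-1, c:-2; rest ⊤}
  B2: | IN={a:-1, c:-2; rest ⊤} | OUT={c:-2; rest ⊤}
  B3: | IN=(all ⊤) | OUT=(all ⊤)
  B4: | IN=(all ⊤) | OUT=(all ⊤)
  B5: | IN=(all ⊤) | OUT={d:-4, e:-4; rest ⊤}
  B6: | IN={d:-4, e:-4; rest ⊤} | OUT={d:-4, e:-4; rest ⊤}
  B7: | IN={d:-4, e:-4; rest ⊤} | OUT={c:-4, d:-4, e:-4; rest ⊤}
  B8: | IN={c:-4, d:-4, e:-4; rest ⊤} | OUT={c:-4, d:-4, e:-4, f:-1; rest ⊤}

Merge at B8: IN[B8] = OUT[B7] = {a: ⊤, b: ⊤, c: -4, d: -4, e: -4, f: ⊤}
Applying B8's transfer function to that IN value gives OUT[B8] (row B8 above).

Answer: {a: ⊤, b: ⊤, c: -4, d: -4, e: -4, f: -1}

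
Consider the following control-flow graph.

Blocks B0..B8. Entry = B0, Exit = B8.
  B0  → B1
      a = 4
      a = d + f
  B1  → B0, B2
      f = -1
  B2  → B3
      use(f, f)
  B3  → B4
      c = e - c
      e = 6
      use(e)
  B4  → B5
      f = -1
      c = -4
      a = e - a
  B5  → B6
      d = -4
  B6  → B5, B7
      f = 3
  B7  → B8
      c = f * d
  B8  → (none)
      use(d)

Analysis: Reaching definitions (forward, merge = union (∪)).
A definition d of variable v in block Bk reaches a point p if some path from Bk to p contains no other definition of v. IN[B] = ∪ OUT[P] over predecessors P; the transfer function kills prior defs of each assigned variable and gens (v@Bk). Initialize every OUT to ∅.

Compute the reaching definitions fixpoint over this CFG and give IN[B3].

Converged values:
  B0: | IN={a@B0, f@B1} | OUT={a@B0, f@B1}
  B1: | IN={a@B0, f@B1} | OUT={a@B0, f@B1}
  B2: | IN={a@B0, f@B1} | OUT={a@B0, f@B1}
  B3: | IN={a@B0, f@B1} | OUT={a@B0, c@B3, e@B3, f@B1}
  B4: | IN={a@B0, c@B3, e@B3, f@B1} | OUT={a@B4, c@B4, e@B3, f@B4}
  B5: | IN={a@B4, c@B4, d@B5, e@B3, f@B4, f@B6} | OUT={a@B4, c@B4, d@B5, e@B3, f@B4, f@B6}
  B6: | IN={a@B4, c@B4, d@B5, e@B3, f@B4, f@B6} | OUT={a@B4, c@B4, d@B5, e@B3, f@B6}
  B7: | IN={a@B4, c@B4, d@B5, e@B3, f@B6} | OUT={a@B4, c@B7, d@B5, e@B3, f@B6}
  B8: | IN={a@B4, c@B7, d@B5, e@B3, f@B6} | OUT={a@B4, c@B7, d@B5, e@B3, f@B6}

Merge at B3: IN[B3] = OUT[B2] = {a@B0, f@B1}

Answer: {a@B0, f@B1}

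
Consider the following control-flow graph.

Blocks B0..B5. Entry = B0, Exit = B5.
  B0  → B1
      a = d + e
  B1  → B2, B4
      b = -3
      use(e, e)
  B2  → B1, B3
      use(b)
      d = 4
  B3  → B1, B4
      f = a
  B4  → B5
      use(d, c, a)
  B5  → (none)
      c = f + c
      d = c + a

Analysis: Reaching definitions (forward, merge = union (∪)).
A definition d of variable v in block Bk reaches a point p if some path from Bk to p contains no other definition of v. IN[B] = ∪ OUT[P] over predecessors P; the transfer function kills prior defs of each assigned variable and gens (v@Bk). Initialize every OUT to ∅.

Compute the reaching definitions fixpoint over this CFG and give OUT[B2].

Answer: {a@B0, b@B1, d@B2, f@B3}

Trace:
Per-block solution:
  B0:  IN={}  OUT={a@B0}
  B1:  IN={a@B0, b@B1, d@B2, f@B3}  OUT={a@B0, b@B1, d@B2, f@B3}
  B2:  IN={a@B0, b@B1, d@B2, f@B3}  OUT={a@B0, b@B1, d@B2, f@B3}
  B3:  IN={a@B0, b@B1, d@B2, f@B3}  OUT={a@B0, b@B1, d@B2, f@B3}
  B4:  IN={a@B0, b@B1, d@B2, f@B3}  OUT={a@B0, b@B1, d@B2, f@B3}
  B5:  IN={a@B0, b@B1, d@B2, f@B3}  OUT={a@B0, b@B1, c@B5, d@B5, f@B3}

Merge at B2: IN[B2] = OUT[B1] = {a@B0, b@B1, d@B2, f@B3}
Applying B2's transfer function to that IN value gives OUT[B2] (row B2 above).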